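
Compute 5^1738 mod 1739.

474

5^1 ≡ 5 (mod 1739)
5^2 ≡ 5^2 = 25 ≡ 25 (mod 1739)
5^4 ≡ 25^2 = 625 ≡ 625 (mod 1739)
5^8 ≡ 625^2 = 390625 ≡ 1089 (mod 1739)
5^16 ≡ 1089^2 = 1185921 ≡ 1662 (mod 1739)
5^32 ≡ 1662^2 = 2762244 ≡ 712 (mod 1739)
5^64 ≡ 712^2 = 506944 ≡ 895 (mod 1739)
5^128 ≡ 895^2 = 801025 ≡ 1085 (mod 1739)
5^256 ≡ 1085^2 = 1177225 ≡ 1661 (mod 1739)
5^512 ≡ 1661^2 = 2758921 ≡ 867 (mod 1739)
5^1024 ≡ 867^2 = 751689 ≡ 441 (mod 1739)
1738 = 1024 + 512 + 128 + 64 + 8 + 2 in binary powers of 2.
So 5^1738 ≡ 441 · 867 · 1085 · 895 · 1089 · 25 ≡ 474 (mod 1739).
Since 474 ≠ 1, base 5 is a Fermat witness: 1739 is composite.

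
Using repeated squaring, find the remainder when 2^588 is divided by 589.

163

2^1 ≡ 2 (mod 589)
2^2 ≡ 2^2 = 4 ≡ 4 (mod 589)
2^4 ≡ 4^2 = 16 ≡ 16 (mod 589)
2^8 ≡ 16^2 = 256 ≡ 256 (mod 589)
2^16 ≡ 256^2 = 65536 ≡ 157 (mod 589)
2^32 ≡ 157^2 = 24649 ≡ 500 (mod 589)
2^64 ≡ 500^2 = 250000 ≡ 264 (mod 589)
2^128 ≡ 264^2 = 69696 ≡ 194 (mod 589)
2^256 ≡ 194^2 = 37636 ≡ 529 (mod 589)
2^512 ≡ 529^2 = 279841 ≡ 66 (mod 589)
588 = 512 + 64 + 8 + 4 in binary powers of 2.
So 2^588 ≡ 66 · 264 · 256 · 16 ≡ 163 (mod 589).
Since 163 ≠ 1, base 2 is a Fermat witness: 589 is composite.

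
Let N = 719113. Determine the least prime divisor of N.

719113 is odd.
Digit sum 22, not divisible by 3.
Ends in 3: not divisible by 5.
7: 719113 = 7·102730 + 3
11: 719113 = 11·65373 + 10
13: 719113 = 13·55316 + 5
17: 719113 = 17·42300 + 13
19: 719113 = 19·37848 + 1
23: 719113 = 23·31265 + 18
29: 719113 = 29·24797

29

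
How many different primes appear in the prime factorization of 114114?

6

114114 = 2 · 57057
57057 = 3 · 19019
19019 = 7 · 2717
2717 = 11 · 247
247 = 13 · 19
114114 = 2 · 3 · 7 · 11 · 13 · 19, which has 6 distinct prime factors.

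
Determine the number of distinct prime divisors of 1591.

2

1591 = 37 · 43
1591 = 37 · 43, which has 2 distinct prime factors.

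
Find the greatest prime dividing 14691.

83

14691 = 3 · 4897
4897 = 59 · 83
83 is prime.
So 14691 = 3 · 59 · 83; the largest prime factor is 83.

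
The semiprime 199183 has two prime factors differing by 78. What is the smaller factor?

Since p = q + 78, we have 199183 = q(q + 78), so q² + 78q − 199183 = 0.
Discriminant: 78² + 4·199183 = 6084 + 796732 = 802816; √802816 = 896.
q = (−78 + 896)/2 = 409, and p = q + 78 = 487.
Check: 409 · 487 = 199183.

409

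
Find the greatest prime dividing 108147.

108147 = 3 · 36049
36049 = 13 · 2773
2773 = 47 · 59
59 is prime.
So 108147 = 3 · 13 · 47 · 59; the largest prime factor is 59.

59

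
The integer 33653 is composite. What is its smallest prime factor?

73

33653 is odd.
Digit sum 20, not divisible by 3.
Ends in 3: not divisible by 5.
7: 33653 = 7·4807 + 4
11: 33653 = 11·3059 + 4
13: 33653 = 13·2588 + 9
17: 33653 = 17·1979 + 10
19: 33653 = 19·1771 + 4
23: 33653 = 23·1463 + 4
29: 33653 = 29·1160 + 13
31: 33653 = 31·1085 + 18
37: 33653 = 37·909 + 20
41: 33653 = 41·820 + 33
43: 33653 = 43·782 + 27
47: 33653 = 47·716 + 1
53: 33653 = 53·634 + 51
59: 33653 = 59·570 + 23
61: 33653 = 61·551 + 42
67: 33653 = 67·502 + 19
71: 33653 = 71·473 + 70
73: 33653 = 73·461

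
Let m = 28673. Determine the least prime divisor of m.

53

28673 is odd.
Digit sum 26, not divisible by 3.
Ends in 3: not divisible by 5.
7: 28673 = 7·4096 + 1
11: 28673 = 11·2606 + 7
13: 28673 = 13·2205 + 8
17: 28673 = 17·1686 + 11
19: 28673 = 19·1509 + 2
23: 28673 = 23·1246 + 15
29: 28673 = 29·988 + 21
31: 28673 = 31·924 + 29
37: 28673 = 37·774 + 35
41: 28673 = 41·699 + 14
43: 28673 = 43·666 + 35
47: 28673 = 47·610 + 3
53: 28673 = 53·541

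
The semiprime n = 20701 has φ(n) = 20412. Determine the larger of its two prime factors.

φ(n) = (p−1)(q−1) = n − (p+q) + 1, so p + q = 20701 − 20412 + 1 = 290.
p and q are the roots of t² − 290t + 20701 = 0.
Discriminant: 290² − 4·20701 = 84100 − 82804 = 1296; √1296 = 36.
q = (290 − 36)/2 = 127, p = (290 + 36)/2 = 163.
Check: 127 · 163 = 20701.

163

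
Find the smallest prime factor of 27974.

2

27974 is even: 2 divides it.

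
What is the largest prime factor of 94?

47

94 = 2 · 47
47 is prime.
So 94 = 2 · 47; the largest prime factor is 47.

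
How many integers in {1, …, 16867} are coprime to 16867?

Factor: 16867 = 101 · 167.
φ(16867) = (101−1) · (167−1) = 100 · 166 = 16600.

16600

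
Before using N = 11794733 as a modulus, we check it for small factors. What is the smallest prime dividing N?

71

11794733 is odd.
Digit sum 35, not divisible by 3.
Ends in 3: not divisible by 5.
7: 11794733 = 7·1684961 + 6
11: 11794733 = 11·1072248 + 5
13: 11794733 = 13·907287 + 2
17: 11794733 = 17·693807 + 14
19: 11794733 = 19·620775 + 8
23: 11794733 = 23·512814 + 11
29: 11794733 = 29·406714 + 27
31: 11794733 = 31·380475 + 8
37: 11794733 = 37·318776 + 21
41: 11794733 = 41·287676 + 17
43: 11794733 = 43·274296 + 5
47: 11794733 = 47·250951 + 36
53: 11794733 = 53·222542 + 7
59: 11794733 = 59·199910 + 43
61: 11794733 = 61·193356 + 17
67: 11794733 = 67·176040 + 53
71: 11794733 = 71·166123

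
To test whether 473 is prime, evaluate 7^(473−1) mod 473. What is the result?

7^1 ≡ 7 (mod 473)
7^2 ≡ 7^2 = 49 ≡ 49 (mod 473)
7^4 ≡ 49^2 = 2401 ≡ 36 (mod 473)
7^8 ≡ 36^2 = 1296 ≡ 350 (mod 473)
7^16 ≡ 350^2 = 122500 ≡ 466 (mod 473)
7^32 ≡ 466^2 = 217156 ≡ 49 (mod 473)
7^64 ≡ 49^2 = 2401 ≡ 36 (mod 473)
7^128 ≡ 36^2 = 1296 ≡ 350 (mod 473)
7^256 ≡ 350^2 = 122500 ≡ 466 (mod 473)
472 = 256 + 128 + 64 + 16 + 8 in binary powers of 2.
So 7^472 ≡ 466 · 350 · 36 · 466 · 350 ≡ 423 (mod 473).
Since 423 ≠ 1, base 7 is a Fermat witness: 473 is composite.

423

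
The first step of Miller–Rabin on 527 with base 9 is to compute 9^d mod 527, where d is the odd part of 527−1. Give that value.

121

527 − 1 = 526 = 2^1 · 263, so d = 263.
9^1 ≡ 9 (mod 527)
9^2 ≡ 9^2 = 81 ≡ 81 (mod 527)
9^4 ≡ 81^2 = 6561 ≡ 237 (mod 527)
9^8 ≡ 237^2 = 56169 ≡ 307 (mod 527)
9^16 ≡ 307^2 = 94249 ≡ 443 (mod 527)
9^32 ≡ 443^2 = 196249 ≡ 205 (mod 527)
9^64 ≡ 205^2 = 42025 ≡ 392 (mod 527)
9^128 ≡ 392^2 = 153664 ≡ 307 (mod 527)
9^256 ≡ 307^2 = 94249 ≡ 443 (mod 527)
263 = 256 + 4 + 2 + 1 in binary powers of 2.
So 9^263 ≡ 443 · 237 · 81 · 9 ≡ 121 (mod 527).
Squaring chain: 121; never reaches −1, so base 9 is a Miller–Rabin witness that 527 is composite.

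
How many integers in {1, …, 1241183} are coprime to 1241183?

1202688

Factor: 1241183 = 59 · 109 · 193.
φ(1241183) = (59−1) · (109−1) · (193−1) = 58 · 108 · 192 = 1202688.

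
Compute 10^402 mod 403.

66

10^1 ≡ 10 (mod 403)
10^2 ≡ 10^2 = 100 ≡ 100 (mod 403)
10^4 ≡ 100^2 = 10000 ≡ 328 (mod 403)
10^8 ≡ 328^2 = 107584 ≡ 386 (mod 403)
10^16 ≡ 386^2 = 148996 ≡ 289 (mod 403)
10^32 ≡ 289^2 = 83521 ≡ 100 (mod 403)
10^64 ≡ 100^2 = 10000 ≡ 328 (mod 403)
10^128 ≡ 328^2 = 107584 ≡ 386 (mod 403)
10^256 ≡ 386^2 = 148996 ≡ 289 (mod 403)
402 = 256 + 128 + 16 + 2 in binary powers of 2.
So 10^402 ≡ 289 · 386 · 289 · 100 ≡ 66 (mod 403).
Since 66 ≠ 1, base 10 is a Fermat witness: 403 is composite.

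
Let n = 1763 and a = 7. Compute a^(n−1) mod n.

7^1 ≡ 7 (mod 1763)
7^2 ≡ 7^2 = 49 ≡ 49 (mod 1763)
7^4 ≡ 49^2 = 2401 ≡ 638 (mod 1763)
7^8 ≡ 638^2 = 407044 ≡ 1554 (mod 1763)
7^16 ≡ 1554^2 = 2414916 ≡ 1369 (mod 1763)
7^32 ≡ 1369^2 = 1874161 ≡ 92 (mod 1763)
7^64 ≡ 92^2 = 8464 ≡ 1412 (mod 1763)
7^128 ≡ 1412^2 = 1993744 ≡ 1554 (mod 1763)
7^256 ≡ 1554^2 = 2414916 ≡ 1369 (mod 1763)
7^512 ≡ 1369^2 = 1874161 ≡ 92 (mod 1763)
7^1024 ≡ 92^2 = 8464 ≡ 1412 (mod 1763)
1762 = 1024 + 512 + 128 + 64 + 32 + 2 in binary powers of 2.
So 7^1762 ≡ 1412 · 92 · 1554 · 1412 · 92 · 49 ≡ 1197 (mod 1763).
Since 1197 ≠ 1, base 7 is a Fermat witness: 1763 is composite.

1197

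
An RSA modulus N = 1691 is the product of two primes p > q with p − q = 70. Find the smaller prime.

Since p = q + 70, we have 1691 = q(q + 70), so q² + 70q − 1691 = 0.
Discriminant: 70² + 4·1691 = 4900 + 6764 = 11664; √11664 = 108.
q = (−70 + 108)/2 = 19, and p = q + 70 = 89.
Check: 19 · 89 = 1691.

19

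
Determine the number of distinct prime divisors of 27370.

27370 = 2 · 13685
13685 = 5 · 2737
2737 = 7 · 391
391 = 17 · 23
27370 = 2 · 5 · 7 · 17 · 23, which has 5 distinct prime factors.

5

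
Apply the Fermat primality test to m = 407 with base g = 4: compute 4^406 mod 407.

70

4^1 ≡ 4 (mod 407)
4^2 ≡ 4^2 = 16 ≡ 16 (mod 407)
4^4 ≡ 16^2 = 256 ≡ 256 (mod 407)
4^8 ≡ 256^2 = 65536 ≡ 9 (mod 407)
4^16 ≡ 9^2 = 81 ≡ 81 (mod 407)
4^32 ≡ 81^2 = 6561 ≡ 49 (mod 407)
4^64 ≡ 49^2 = 2401 ≡ 366 (mod 407)
4^128 ≡ 366^2 = 133956 ≡ 53 (mod 407)
4^256 ≡ 53^2 = 2809 ≡ 367 (mod 407)
406 = 256 + 128 + 16 + 4 + 2 in binary powers of 2.
So 4^406 ≡ 367 · 53 · 81 · 256 · 16 ≡ 70 (mod 407).
Since 70 ≠ 1, base 4 is a Fermat witness: 407 is composite.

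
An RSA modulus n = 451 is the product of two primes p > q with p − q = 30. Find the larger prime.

41

Since p = q + 30, we have 451 = q(q + 30), so q² + 30q − 451 = 0.
Discriminant: 30² + 4·451 = 900 + 1804 = 2704; √2704 = 52.
q = (−30 + 52)/2 = 11, and p = q + 30 = 41.
Check: 11 · 41 = 451.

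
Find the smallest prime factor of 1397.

11

1397 is odd.
Digit sum 20, not divisible by 3.
Ends in 7: not divisible by 5.
7: 1397 = 7·199 + 4
11: 1397 = 11·127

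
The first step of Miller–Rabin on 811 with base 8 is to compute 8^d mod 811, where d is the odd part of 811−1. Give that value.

811 − 1 = 810 = 2^1 · 405, so d = 405.
8^1 ≡ 8 (mod 811)
8^2 ≡ 8^2 = 64 ≡ 64 (mod 811)
8^4 ≡ 64^2 = 4096 ≡ 41 (mod 811)
8^8 ≡ 41^2 = 1681 ≡ 59 (mod 811)
8^16 ≡ 59^2 = 3481 ≡ 237 (mod 811)
8^32 ≡ 237^2 = 56169 ≡ 210 (mod 811)
8^64 ≡ 210^2 = 44100 ≡ 306 (mod 811)
8^128 ≡ 306^2 = 93636 ≡ 371 (mod 811)
8^256 ≡ 371^2 = 137641 ≡ 582 (mod 811)
405 = 256 + 128 + 16 + 4 + 1 in binary powers of 2.
So 8^405 ≡ 582 · 371 · 237 · 41 · 8 ≡ 810 (mod 811).
Since 8^d ≡ 810 (mod 811), base 8 does not prove 811 composite.

810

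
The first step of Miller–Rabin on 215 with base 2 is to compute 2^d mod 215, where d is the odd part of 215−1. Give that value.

168

215 − 1 = 214 = 2^1 · 107, so d = 107.
2^1 ≡ 2 (mod 215)
2^2 ≡ 2^2 = 4 ≡ 4 (mod 215)
2^4 ≡ 4^2 = 16 ≡ 16 (mod 215)
2^8 ≡ 16^2 = 256 ≡ 41 (mod 215)
2^16 ≡ 41^2 = 1681 ≡ 176 (mod 215)
2^32 ≡ 176^2 = 30976 ≡ 16 (mod 215)
2^64 ≡ 16^2 = 256 ≡ 41 (mod 215)
107 = 64 + 32 + 8 + 2 + 1 in binary powers of 2.
So 2^107 ≡ 41 · 16 · 41 · 4 · 2 ≡ 168 (mod 215).
Squaring chain: 168; never reaches −1, so base 2 is a Miller–Rabin witness that 215 is composite.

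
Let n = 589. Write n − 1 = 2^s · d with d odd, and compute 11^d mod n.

589 − 1 = 588 = 2^2 · 147, so d = 147.
11^1 ≡ 11 (mod 589)
11^2 ≡ 11^2 = 121 ≡ 121 (mod 589)
11^4 ≡ 121^2 = 14641 ≡ 505 (mod 589)
11^8 ≡ 505^2 = 255025 ≡ 577 (mod 589)
11^16 ≡ 577^2 = 332929 ≡ 144 (mod 589)
11^32 ≡ 144^2 = 20736 ≡ 121 (mod 589)
11^64 ≡ 121^2 = 14641 ≡ 505 (mod 589)
11^128 ≡ 505^2 = 255025 ≡ 577 (mod 589)
147 = 128 + 16 + 2 + 1 in binary powers of 2.
So 11^147 ≡ 577 · 144 · 121 · 11 ≡ 77 (mod 589).
Squaring chain: 77 → 39; never reaches −1, so base 11 is a Miller–Rabin witness that 589 is composite.

77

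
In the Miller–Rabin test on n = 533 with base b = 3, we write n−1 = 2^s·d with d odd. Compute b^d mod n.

533 − 1 = 532 = 2^2 · 133, so d = 133.
3^1 ≡ 3 (mod 533)
3^2 ≡ 3^2 = 9 ≡ 9 (mod 533)
3^4 ≡ 9^2 = 81 ≡ 81 (mod 533)
3^8 ≡ 81^2 = 6561 ≡ 165 (mod 533)
3^16 ≡ 165^2 = 27225 ≡ 42 (mod 533)
3^32 ≡ 42^2 = 1764 ≡ 165 (mod 533)
3^64 ≡ 165^2 = 27225 ≡ 42 (mod 533)
3^128 ≡ 42^2 = 1764 ≡ 165 (mod 533)
133 = 128 + 4 + 1 in binary powers of 2.
So 3^133 ≡ 165 · 81 · 3 ≡ 120 (mod 533).
Squaring chain: 120 → 9; never reaches −1, so base 3 is a Miller–Rabin witness that 533 is composite.

120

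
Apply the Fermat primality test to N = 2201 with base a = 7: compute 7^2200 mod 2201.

7^1 ≡ 7 (mod 2201)
7^2 ≡ 7^2 = 49 ≡ 49 (mod 2201)
7^4 ≡ 49^2 = 2401 ≡ 200 (mod 2201)
7^8 ≡ 200^2 = 40000 ≡ 382 (mod 2201)
7^16 ≡ 382^2 = 145924 ≡ 658 (mod 2201)
7^32 ≡ 658^2 = 432964 ≡ 1568 (mod 2201)
7^64 ≡ 1568^2 = 2458624 ≡ 107 (mod 2201)
7^128 ≡ 107^2 = 11449 ≡ 444 (mod 2201)
7^256 ≡ 444^2 = 197136 ≡ 1247 (mod 2201)
7^512 ≡ 1247^2 = 1555009 ≡ 1103 (mod 2201)
7^1024 ≡ 1103^2 = 1216609 ≡ 1657 (mod 2201)
7^2048 ≡ 1657^2 = 2745649 ≡ 1002 (mod 2201)
2200 = 2048 + 128 + 16 + 8 in binary powers of 2.
So 7^2200 ≡ 1002 · 444 · 658 · 382 ≡ 955 (mod 2201).
Since 955 ≠ 1, base 7 is a Fermat witness: 2201 is composite.

955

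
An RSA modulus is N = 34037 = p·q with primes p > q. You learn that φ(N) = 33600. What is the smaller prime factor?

101

φ(n) = (p−1)(q−1) = n − (p+q) + 1, so p + q = 34037 − 33600 + 1 = 438.
p and q are the roots of t² − 438t + 34037 = 0.
Discriminant: 438² − 4·34037 = 191844 − 136148 = 55696; √55696 = 236.
q = (438 − 236)/2 = 101, p = (438 + 236)/2 = 337.
Check: 101 · 337 = 34037.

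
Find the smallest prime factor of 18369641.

18369641 is odd.
Digit sum 38, not divisible by 3.
Ends in 1: not divisible by 5.
7: 18369641 = 7·2624234 + 3
11: 18369641 = 11·1669967 + 4
13: 18369641 = 13·1413049 + 4
17: 18369641 = 17·1080567 + 2
19: 18369641 = 19·966823 + 4
23: 18369641 = 23·798680 + 1
29: 18369641 = 29·633435 + 26
31: 18369641 = 31·592569 + 2
37: 18369641 = 37·496476 + 29
41: 18369641 = 41·448040 + 1
43: 18369641 = 43·427200 + 41
47: 18369641 = 47·390843 + 20
53: 18369641 = 53·346597

53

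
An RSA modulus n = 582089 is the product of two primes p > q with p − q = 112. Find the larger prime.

821

Since p = q + 112, we have 582089 = q(q + 112), so q² + 112q − 582089 = 0.
Discriminant: 112² + 4·582089 = 12544 + 2328356 = 2340900; √2340900 = 1530.
q = (−112 + 1530)/2 = 709, and p = q + 112 = 821.
Check: 709 · 821 = 582089.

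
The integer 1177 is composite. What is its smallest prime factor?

1177 is odd.
Digit sum 16, not divisible by 3.
Ends in 7: not divisible by 5.
7: 1177 = 7·168 + 1
11: 1177 = 11·107

11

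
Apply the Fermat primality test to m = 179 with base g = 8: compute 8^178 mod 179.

8^1 ≡ 8 (mod 179)
8^2 ≡ 8^2 = 64 ≡ 64 (mod 179)
8^4 ≡ 64^2 = 4096 ≡ 158 (mod 179)
8^8 ≡ 158^2 = 24964 ≡ 83 (mod 179)
8^16 ≡ 83^2 = 6889 ≡ 87 (mod 179)
8^32 ≡ 87^2 = 7569 ≡ 51 (mod 179)
8^64 ≡ 51^2 = 2601 ≡ 95 (mod 179)
8^128 ≡ 95^2 = 9025 ≡ 75 (mod 179)
178 = 128 + 32 + 16 + 2 in binary powers of 2.
So 8^178 ≡ 75 · 51 · 87 · 64 ≡ 1 (mod 179).
Since the result is 1, base 8 gives no evidence that 179 is composite.

1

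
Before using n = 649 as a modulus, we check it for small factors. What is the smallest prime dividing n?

649 is odd.
Digit sum 19, not divisible by 3.
Ends in 9: not divisible by 5.
7: 649 = 7·92 + 5
11: 649 = 11·59

11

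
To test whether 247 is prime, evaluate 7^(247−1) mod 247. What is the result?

7^1 ≡ 7 (mod 247)
7^2 ≡ 7^2 = 49 ≡ 49 (mod 247)
7^4 ≡ 49^2 = 2401 ≡ 178 (mod 247)
7^8 ≡ 178^2 = 31684 ≡ 68 (mod 247)
7^16 ≡ 68^2 = 4624 ≡ 178 (mod 247)
7^32 ≡ 178^2 = 31684 ≡ 68 (mod 247)
7^64 ≡ 68^2 = 4624 ≡ 178 (mod 247)
7^128 ≡ 178^2 = 31684 ≡ 68 (mod 247)
246 = 128 + 64 + 32 + 16 + 4 + 2 in binary powers of 2.
So 7^246 ≡ 68 · 178 · 68 · 178 · 178 · 49 ≡ 77 (mod 247).
Since 77 ≠ 1, base 7 is a Fermat witness: 247 is composite.

77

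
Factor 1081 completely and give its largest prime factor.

47

1081 = 23 · 47
47 is prime.
So 1081 = 23 · 47; the largest prime factor is 47.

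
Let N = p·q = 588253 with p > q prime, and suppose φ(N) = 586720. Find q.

761

φ(n) = (p−1)(q−1) = n − (p+q) + 1, so p + q = 588253 − 586720 + 1 = 1534.
p and q are the roots of t² − 1534t + 588253 = 0.
Discriminant: 1534² − 4·588253 = 2353156 − 2353012 = 144; √144 = 12.
q = (1534 − 12)/2 = 761, p = (1534 + 12)/2 = 773.
Check: 761 · 773 = 588253.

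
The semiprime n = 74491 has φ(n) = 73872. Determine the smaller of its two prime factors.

163

φ(n) = (p−1)(q−1) = n − (p+q) + 1, so p + q = 74491 − 73872 + 1 = 620.
p and q are the roots of t² − 620t + 74491 = 0.
Discriminant: 620² − 4·74491 = 384400 − 297964 = 86436; √86436 = 294.
q = (620 − 294)/2 = 163, p = (620 + 294)/2 = 457.
Check: 163 · 457 = 74491.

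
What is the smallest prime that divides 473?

11

473 is odd.
Digit sum 14, not divisible by 3.
Ends in 3: not divisible by 5.
7: 473 = 7·67 + 4
11: 473 = 11·43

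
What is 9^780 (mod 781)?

529

9^1 ≡ 9 (mod 781)
9^2 ≡ 9^2 = 81 ≡ 81 (mod 781)
9^4 ≡ 81^2 = 6561 ≡ 313 (mod 781)
9^8 ≡ 313^2 = 97969 ≡ 344 (mod 781)
9^16 ≡ 344^2 = 118336 ≡ 405 (mod 781)
9^32 ≡ 405^2 = 164025 ≡ 15 (mod 781)
9^64 ≡ 15^2 = 225 ≡ 225 (mod 781)
9^128 ≡ 225^2 = 50625 ≡ 641 (mod 781)
9^256 ≡ 641^2 = 410881 ≡ 75 (mod 781)
9^512 ≡ 75^2 = 5625 ≡ 158 (mod 781)
780 = 512 + 256 + 8 + 4 in binary powers of 2.
So 9^780 ≡ 158 · 75 · 344 · 313 ≡ 529 (mod 781).
Since 529 ≠ 1, base 9 is a Fermat witness: 781 is composite.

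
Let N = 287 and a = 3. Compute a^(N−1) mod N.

3^1 ≡ 3 (mod 287)
3^2 ≡ 3^2 = 9 ≡ 9 (mod 287)
3^4 ≡ 9^2 = 81 ≡ 81 (mod 287)
3^8 ≡ 81^2 = 6561 ≡ 247 (mod 287)
3^16 ≡ 247^2 = 61009 ≡ 165 (mod 287)
3^32 ≡ 165^2 = 27225 ≡ 247 (mod 287)
3^64 ≡ 247^2 = 61009 ≡ 165 (mod 287)
3^128 ≡ 165^2 = 27225 ≡ 247 (mod 287)
3^256 ≡ 247^2 = 61009 ≡ 165 (mod 287)
286 = 256 + 16 + 8 + 4 + 2 in binary powers of 2.
So 3^286 ≡ 165 · 165 · 247 · 81 · 9 ≡ 32 (mod 287).
Since 32 ≠ 1, base 3 is a Fermat witness: 287 is composite.

32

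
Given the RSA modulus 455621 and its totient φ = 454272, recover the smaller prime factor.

673

φ(n) = (p−1)(q−1) = n − (p+q) + 1, so p + q = 455621 − 454272 + 1 = 1350.
p and q are the roots of t² − 1350t + 455621 = 0.
Discriminant: 1350² − 4·455621 = 1822500 − 1822484 = 16; √16 = 4.
q = (1350 − 4)/2 = 673, p = (1350 + 4)/2 = 677.
Check: 673 · 677 = 455621.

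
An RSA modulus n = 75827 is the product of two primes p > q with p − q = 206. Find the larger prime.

397

Since p = q + 206, we have 75827 = q(q + 206), so q² + 206q − 75827 = 0.
Discriminant: 206² + 4·75827 = 42436 + 303308 = 345744; √345744 = 588.
q = (−206 + 588)/2 = 191, and p = q + 206 = 397.
Check: 191 · 397 = 75827.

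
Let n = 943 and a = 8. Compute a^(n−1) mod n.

8^1 ≡ 8 (mod 943)
8^2 ≡ 8^2 = 64 ≡ 64 (mod 943)
8^4 ≡ 64^2 = 4096 ≡ 324 (mod 943)
8^8 ≡ 324^2 = 104976 ≡ 303 (mod 943)
8^16 ≡ 303^2 = 91809 ≡ 338 (mod 943)
8^32 ≡ 338^2 = 114244 ≡ 141 (mod 943)
8^64 ≡ 141^2 = 19881 ≡ 78 (mod 943)
8^128 ≡ 78^2 = 6084 ≡ 426 (mod 943)
8^256 ≡ 426^2 = 181476 ≡ 420 (mod 943)
8^512 ≡ 420^2 = 176400 ≡ 59 (mod 943)
942 = 512 + 256 + 128 + 32 + 8 + 4 + 2 in binary powers of 2.
So 8^942 ≡ 59 · 420 · 426 · 141 · 303 · 324 · 64 ≡ 679 (mod 943).
Since 679 ≠ 1, base 8 is a Fermat witness: 943 is composite.

679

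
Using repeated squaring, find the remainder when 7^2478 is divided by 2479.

528

7^1 ≡ 7 (mod 2479)
7^2 ≡ 7^2 = 49 ≡ 49 (mod 2479)
7^4 ≡ 49^2 = 2401 ≡ 2401 (mod 2479)
7^8 ≡ 2401^2 = 5764801 ≡ 1126 (mod 2479)
7^16 ≡ 1126^2 = 1267876 ≡ 1107 (mod 2479)
7^32 ≡ 1107^2 = 1225449 ≡ 823 (mod 2479)
7^64 ≡ 823^2 = 677329 ≡ 562 (mod 2479)
7^128 ≡ 562^2 = 315844 ≡ 1011 (mod 2479)
7^256 ≡ 1011^2 = 1022121 ≡ 773 (mod 2479)
7^512 ≡ 773^2 = 597529 ≡ 90 (mod 2479)
7^1024 ≡ 90^2 = 8100 ≡ 663 (mod 2479)
7^2048 ≡ 663^2 = 439569 ≡ 786 (mod 2479)
2478 = 2048 + 256 + 128 + 32 + 8 + 4 + 2 in binary powers of 2.
So 7^2478 ≡ 786 · 773 · 1011 · 823 · 1126 · 2401 · 49 ≡ 528 (mod 2479).
Since 528 ≠ 1, base 7 is a Fermat witness: 2479 is composite.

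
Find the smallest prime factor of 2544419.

2544419 is odd.
Digit sum 29, not divisible by 3.
Ends in 9: not divisible by 5.
7: 2544419 = 7·363488 + 3
11: 2544419 = 11·231310 + 9
13: 2544419 = 13·195724 + 7
17: 2544419 = 17·149671 + 12
19: 2544419 = 19·133916 + 15
23: 2544419 = 23·110626 + 21
29: 2544419 = 29·87738 + 17
31: 2544419 = 31·82078 + 1
37: 2544419 = 37·68768 + 3
41: 2544419 = 41·62059

41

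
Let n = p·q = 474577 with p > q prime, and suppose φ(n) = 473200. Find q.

φ(n) = (p−1)(q−1) = n − (p+q) + 1, so p + q = 474577 − 473200 + 1 = 1378.
p and q are the roots of t² − 1378t + 474577 = 0.
Discriminant: 1378² − 4·474577 = 1898884 − 1898308 = 576; √576 = 24.
q = (1378 − 24)/2 = 677, p = (1378 + 24)/2 = 701.
Check: 677 · 701 = 474577.

677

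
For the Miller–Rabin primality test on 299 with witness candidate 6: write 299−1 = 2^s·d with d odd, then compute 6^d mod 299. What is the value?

299 − 1 = 298 = 2^1 · 149, so d = 149.
6^1 ≡ 6 (mod 299)
6^2 ≡ 6^2 = 36 ≡ 36 (mod 299)
6^4 ≡ 36^2 = 1296 ≡ 100 (mod 299)
6^8 ≡ 100^2 = 10000 ≡ 133 (mod 299)
6^16 ≡ 133^2 = 17689 ≡ 48 (mod 299)
6^32 ≡ 48^2 = 2304 ≡ 211 (mod 299)
6^64 ≡ 211^2 = 44521 ≡ 269 (mod 299)
6^128 ≡ 269^2 = 72361 ≡ 3 (mod 299)
149 = 128 + 16 + 4 + 1 in binary powers of 2.
So 6^149 ≡ 3 · 48 · 100 · 6 ≡ 288 (mod 299).
Squaring chain: 288; never reaches −1, so base 6 is a Miller–Rabin witness that 299 is composite.

288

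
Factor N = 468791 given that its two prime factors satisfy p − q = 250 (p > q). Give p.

821

Since p = q + 250, we have 468791 = q(q + 250), so q² + 250q − 468791 = 0.
Discriminant: 250² + 4·468791 = 62500 + 1875164 = 1937664; √1937664 = 1392.
q = (−250 + 1392)/2 = 571, and p = q + 250 = 821.
Check: 571 · 821 = 468791.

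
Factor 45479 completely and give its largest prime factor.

89

45479 = 7 · 6497
6497 = 73 · 89
89 is prime.
So 45479 = 7 · 73 · 89; the largest prime factor is 89.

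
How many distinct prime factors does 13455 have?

4

13455 = 3^2 · 1495
1495 = 5 · 299
299 = 13 · 23
13455 = 3^2 · 5 · 13 · 23, which has 4 distinct prime factors.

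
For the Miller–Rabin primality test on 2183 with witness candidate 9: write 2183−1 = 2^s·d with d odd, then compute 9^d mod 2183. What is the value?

2183 − 1 = 2182 = 2^1 · 1091, so d = 1091.
9^1 ≡ 9 (mod 2183)
9^2 ≡ 9^2 = 81 ≡ 81 (mod 2183)
9^4 ≡ 81^2 = 6561 ≡ 12 (mod 2183)
9^8 ≡ 12^2 = 144 ≡ 144 (mod 2183)
9^16 ≡ 144^2 = 20736 ≡ 1089 (mod 2183)
9^32 ≡ 1089^2 = 1185921 ≡ 552 (mod 2183)
9^64 ≡ 552^2 = 304704 ≡ 1267 (mod 2183)
9^128 ≡ 1267^2 = 1605289 ≡ 784 (mod 2183)
9^256 ≡ 784^2 = 614656 ≡ 1233 (mod 2183)
9^512 ≡ 1233^2 = 1520289 ≡ 921 (mod 2183)
9^1024 ≡ 921^2 = 848241 ≡ 1237 (mod 2183)
1091 = 1024 + 64 + 2 + 1 in binary powers of 2.
So 9^1091 ≡ 1237 · 1267 · 81 · 9 ≡ 1302 (mod 2183).
Squaring chain: 1302; never reaches −1, so base 9 is a Miller–Rabin witness that 2183 is composite.

1302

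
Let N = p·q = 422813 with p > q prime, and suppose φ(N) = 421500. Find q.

φ(n) = (p−1)(q−1) = n − (p+q) + 1, so p + q = 422813 − 421500 + 1 = 1314.
p and q are the roots of t² − 1314t + 422813 = 0.
Discriminant: 1314² − 4·422813 = 1726596 − 1691252 = 35344; √35344 = 188.
q = (1314 − 188)/2 = 563, p = (1314 + 188)/2 = 751.
Check: 563 · 751 = 422813.

563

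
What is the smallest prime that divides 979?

979 is odd.
Digit sum 25, not divisible by 3.
Ends in 9: not divisible by 5.
7: 979 = 7·139 + 6
11: 979 = 11·89

11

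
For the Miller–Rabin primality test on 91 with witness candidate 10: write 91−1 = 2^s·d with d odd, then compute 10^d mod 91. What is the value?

90

91 − 1 = 90 = 2^1 · 45, so d = 45.
10^1 ≡ 10 (mod 91)
10^2 ≡ 10^2 = 100 ≡ 9 (mod 91)
10^4 ≡ 9^2 = 81 ≡ 81 (mod 91)
10^8 ≡ 81^2 = 6561 ≡ 9 (mod 91)
10^16 ≡ 9^2 = 81 ≡ 81 (mod 91)
10^32 ≡ 81^2 = 6561 ≡ 9 (mod 91)
45 = 32 + 8 + 4 + 1 in binary powers of 2.
So 10^45 ≡ 9 · 9 · 81 · 10 ≡ 90 (mod 91).
Since 10^d ≡ 90 (mod 91), base 10 does not prove 91 composite.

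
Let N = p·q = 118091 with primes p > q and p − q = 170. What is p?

439

Since p = q + 170, we have 118091 = q(q + 170), so q² + 170q − 118091 = 0.
Discriminant: 170² + 4·118091 = 28900 + 472364 = 501264; √501264 = 708.
q = (−170 + 708)/2 = 269, and p = q + 170 = 439.
Check: 269 · 439 = 118091.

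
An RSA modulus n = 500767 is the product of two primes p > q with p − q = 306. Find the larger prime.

Since p = q + 306, we have 500767 = q(q + 306), so q² + 306q − 500767 = 0.
Discriminant: 306² + 4·500767 = 93636 + 2003068 = 2096704; √2096704 = 1448.
q = (−306 + 1448)/2 = 571, and p = q + 306 = 877.
Check: 571 · 877 = 500767.

877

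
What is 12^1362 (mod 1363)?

202

12^1 ≡ 12 (mod 1363)
12^2 ≡ 12^2 = 144 ≡ 144 (mod 1363)
12^4 ≡ 144^2 = 20736 ≡ 291 (mod 1363)
12^8 ≡ 291^2 = 84681 ≡ 175 (mod 1363)
12^16 ≡ 175^2 = 30625 ≡ 639 (mod 1363)
12^32 ≡ 639^2 = 408321 ≡ 784 (mod 1363)
12^64 ≡ 784^2 = 614656 ≡ 1306 (mod 1363)
12^128 ≡ 1306^2 = 1705636 ≡ 523 (mod 1363)
12^256 ≡ 523^2 = 273529 ≡ 929 (mod 1363)
12^512 ≡ 929^2 = 863041 ≡ 262 (mod 1363)
12^1024 ≡ 262^2 = 68644 ≡ 494 (mod 1363)
1362 = 1024 + 256 + 64 + 16 + 2 in binary powers of 2.
So 12^1362 ≡ 494 · 929 · 1306 · 639 · 144 ≡ 202 (mod 1363).
Since 202 ≠ 1, base 12 is a Fermat witness: 1363 is composite.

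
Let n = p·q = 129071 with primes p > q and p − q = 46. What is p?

383

Since p = q + 46, we have 129071 = q(q + 46), so q² + 46q − 129071 = 0.
Discriminant: 46² + 4·129071 = 2116 + 516284 = 518400; √518400 = 720.
q = (−46 + 720)/2 = 337, and p = q + 46 = 383.
Check: 337 · 383 = 129071.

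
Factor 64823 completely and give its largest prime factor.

83

64823 = 11 · 5893
5893 = 71 · 83
83 is prime.
So 64823 = 11 · 71 · 83; the largest prime factor is 83.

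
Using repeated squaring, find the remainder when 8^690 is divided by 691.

1

8^1 ≡ 8 (mod 691)
8^2 ≡ 8^2 = 64 ≡ 64 (mod 691)
8^4 ≡ 64^2 = 4096 ≡ 641 (mod 691)
8^8 ≡ 641^2 = 410881 ≡ 427 (mod 691)
8^16 ≡ 427^2 = 182329 ≡ 596 (mod 691)
8^32 ≡ 596^2 = 355216 ≡ 42 (mod 691)
8^64 ≡ 42^2 = 1764 ≡ 382 (mod 691)
8^128 ≡ 382^2 = 145924 ≡ 123 (mod 691)
8^256 ≡ 123^2 = 15129 ≡ 618 (mod 691)
8^512 ≡ 618^2 = 381924 ≡ 492 (mod 691)
690 = 512 + 128 + 32 + 16 + 2 in binary powers of 2.
So 8^690 ≡ 492 · 123 · 42 · 596 · 64 ≡ 1 (mod 691).
Since the result is 1, base 8 gives no evidence that 691 is composite.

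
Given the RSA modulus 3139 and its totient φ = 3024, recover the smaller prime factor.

43

φ(n) = (p−1)(q−1) = n − (p+q) + 1, so p + q = 3139 − 3024 + 1 = 116.
p and q are the roots of t² − 116t + 3139 = 0.
Discriminant: 116² − 4·3139 = 13456 − 12556 = 900; √900 = 30.
q = (116 − 30)/2 = 43, p = (116 + 30)/2 = 73.
Check: 43 · 73 = 3139.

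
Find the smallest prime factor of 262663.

262663 is odd.
Digit sum 25, not divisible by 3.
Ends in 3: not divisible by 5.
7: 262663 = 7·37523 + 2
11: 262663 = 11·23878 + 5
13: 262663 = 13·20204 + 11
17: 262663 = 17·15450 + 13
19: 262663 = 19·13824 + 7
23: 262663 = 23·11420 + 3
29: 262663 = 29·9057 + 10
31: 262663 = 31·8473

31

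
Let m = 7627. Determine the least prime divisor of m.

7627 is odd.
Digit sum 22, not divisible by 3.
Ends in 7: not divisible by 5.
7: 7627 = 7·1089 + 4
11: 7627 = 11·693 + 4
13: 7627 = 13·586 + 9
17: 7627 = 17·448 + 11
19: 7627 = 19·401 + 8
23: 7627 = 23·331 + 14
29: 7627 = 29·263

29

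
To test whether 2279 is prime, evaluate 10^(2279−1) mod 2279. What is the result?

10^1 ≡ 10 (mod 2279)
10^2 ≡ 10^2 = 100 ≡ 100 (mod 2279)
10^4 ≡ 100^2 = 10000 ≡ 884 (mod 2279)
10^8 ≡ 884^2 = 781456 ≡ 2038 (mod 2279)
10^16 ≡ 2038^2 = 4153444 ≡ 1106 (mod 2279)
10^32 ≡ 1106^2 = 1223236 ≡ 1692 (mod 2279)
10^64 ≡ 1692^2 = 2862864 ≡ 440 (mod 2279)
10^128 ≡ 440^2 = 193600 ≡ 2164 (mod 2279)
10^256 ≡ 2164^2 = 4682896 ≡ 1830 (mod 2279)
10^512 ≡ 1830^2 = 3348900 ≡ 1049 (mod 2279)
10^1024 ≡ 1049^2 = 1100401 ≡ 1923 (mod 2279)
10^2048 ≡ 1923^2 = 3697929 ≡ 1391 (mod 2279)
2278 = 2048 + 128 + 64 + 32 + 4 + 2 in binary powers of 2.
So 10^2278 ≡ 1391 · 2164 · 440 · 1692 · 884 · 100 ≡ 152 (mod 2279).
Since 152 ≠ 1, base 10 is a Fermat witness: 2279 is composite.

152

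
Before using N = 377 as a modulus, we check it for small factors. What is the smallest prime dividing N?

377 is odd.
Digit sum 17, not divisible by 3.
Ends in 7: not divisible by 5.
7: 377 = 7·53 + 6
11: 377 = 11·34 + 3
13: 377 = 13·29

13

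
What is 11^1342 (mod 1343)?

672

11^1 ≡ 11 (mod 1343)
11^2 ≡ 11^2 = 121 ≡ 121 (mod 1343)
11^4 ≡ 121^2 = 14641 ≡ 1211 (mod 1343)
11^8 ≡ 1211^2 = 1466521 ≡ 1308 (mod 1343)
11^16 ≡ 1308^2 = 1710864 ≡ 1225 (mod 1343)
11^32 ≡ 1225^2 = 1500625 ≡ 494 (mod 1343)
11^64 ≡ 494^2 = 244036 ≡ 953 (mod 1343)
11^128 ≡ 953^2 = 908209 ≡ 341 (mod 1343)
11^256 ≡ 341^2 = 116281 ≡ 783 (mod 1343)
11^512 ≡ 783^2 = 613089 ≡ 681 (mod 1343)
11^1024 ≡ 681^2 = 463761 ≡ 426 (mod 1343)
1342 = 1024 + 256 + 32 + 16 + 8 + 4 + 2 in binary powers of 2.
So 11^1342 ≡ 426 · 783 · 494 · 1225 · 1308 · 1211 · 121 ≡ 672 (mod 1343).
Since 672 ≠ 1, base 11 is a Fermat witness: 1343 is composite.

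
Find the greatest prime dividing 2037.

2037 = 3 · 679
679 = 7 · 97
97 is prime.
So 2037 = 3 · 7 · 97; the largest prime factor is 97.

97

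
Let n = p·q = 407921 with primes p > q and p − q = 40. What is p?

Since p = q + 40, we have 407921 = q(q + 40), so q² + 40q − 407921 = 0.
Discriminant: 40² + 4·407921 = 1600 + 1631684 = 1633284; √1633284 = 1278.
q = (−40 + 1278)/2 = 619, and p = q + 40 = 659.
Check: 619 · 659 = 407921.

659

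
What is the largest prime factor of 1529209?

1529209 = 11 · 139019
139019 = 43 · 3233
3233 = 53 · 61
61 is prime.
So 1529209 = 11 · 43 · 53 · 61; the largest prime factor is 61.

61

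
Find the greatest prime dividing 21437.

97

21437 = 13 · 1649
1649 = 17 · 97
97 is prime.
So 21437 = 13 · 17 · 97; the largest prime factor is 97.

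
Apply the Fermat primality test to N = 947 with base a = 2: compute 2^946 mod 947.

1

2^1 ≡ 2 (mod 947)
2^2 ≡ 2^2 = 4 ≡ 4 (mod 947)
2^4 ≡ 4^2 = 16 ≡ 16 (mod 947)
2^8 ≡ 16^2 = 256 ≡ 256 (mod 947)
2^16 ≡ 256^2 = 65536 ≡ 193 (mod 947)
2^32 ≡ 193^2 = 37249 ≡ 316 (mod 947)
2^64 ≡ 316^2 = 99856 ≡ 421 (mod 947)
2^128 ≡ 421^2 = 177241 ≡ 152 (mod 947)
2^256 ≡ 152^2 = 23104 ≡ 376 (mod 947)
2^512 ≡ 376^2 = 141376 ≡ 273 (mod 947)
946 = 512 + 256 + 128 + 32 + 16 + 2 in binary powers of 2.
So 2^946 ≡ 273 · 376 · 152 · 316 · 193 · 4 ≡ 1 (mod 947).
Since the result is 1, base 2 gives no evidence that 947 is composite.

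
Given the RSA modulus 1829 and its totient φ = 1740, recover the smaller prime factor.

31

φ(n) = (p−1)(q−1) = n − (p+q) + 1, so p + q = 1829 − 1740 + 1 = 90.
p and q are the roots of t² − 90t + 1829 = 0.
Discriminant: 90² − 4·1829 = 8100 − 7316 = 784; √784 = 28.
q = (90 − 28)/2 = 31, p = (90 + 28)/2 = 59.
Check: 31 · 59 = 1829.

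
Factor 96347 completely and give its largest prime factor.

96347 = 23 · 4189
4189 = 59 · 71
71 is prime.
So 96347 = 23 · 59 · 71; the largest prime factor is 71.

71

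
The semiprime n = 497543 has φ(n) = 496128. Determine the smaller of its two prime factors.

647

φ(n) = (p−1)(q−1) = n − (p+q) + 1, so p + q = 497543 − 496128 + 1 = 1416.
p and q are the roots of t² − 1416t + 497543 = 0.
Discriminant: 1416² − 4·497543 = 2005056 − 1990172 = 14884; √14884 = 122.
q = (1416 − 122)/2 = 647, p = (1416 + 122)/2 = 769.
Check: 647 · 769 = 497543.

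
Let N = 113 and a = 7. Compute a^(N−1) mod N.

1

7^1 ≡ 7 (mod 113)
7^2 ≡ 7^2 = 49 ≡ 49 (mod 113)
7^4 ≡ 49^2 = 2401 ≡ 28 (mod 113)
7^8 ≡ 28^2 = 784 ≡ 106 (mod 113)
7^16 ≡ 106^2 = 11236 ≡ 49 (mod 113)
7^32 ≡ 49^2 = 2401 ≡ 28 (mod 113)
7^64 ≡ 28^2 = 784 ≡ 106 (mod 113)
112 = 64 + 32 + 16 in binary powers of 2.
So 7^112 ≡ 106 · 28 · 49 ≡ 1 (mod 113).
Since the result is 1, base 7 gives no evidence that 113 is composite.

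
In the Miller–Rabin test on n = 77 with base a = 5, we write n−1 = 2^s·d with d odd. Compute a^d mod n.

75

77 − 1 = 76 = 2^2 · 19, so d = 19.
5^1 ≡ 5 (mod 77)
5^2 ≡ 5^2 = 25 ≡ 25 (mod 77)
5^4 ≡ 25^2 = 625 ≡ 9 (mod 77)
5^8 ≡ 9^2 = 81 ≡ 4 (mod 77)
5^16 ≡ 4^2 = 16 ≡ 16 (mod 77)
19 = 16 + 2 + 1 in binary powers of 2.
So 5^19 ≡ 16 · 25 · 5 ≡ 75 (mod 77).
Squaring chain: 75 → 4; never reaches −1, so base 5 is a Miller–Rabin witness that 77 is composite.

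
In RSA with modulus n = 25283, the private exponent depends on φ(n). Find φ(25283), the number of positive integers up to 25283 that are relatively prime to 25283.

24960

Factor: 25283 = 131 · 193.
φ(25283) = (131−1) · (193−1) = 130 · 192 = 24960.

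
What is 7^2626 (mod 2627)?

7^1 ≡ 7 (mod 2627)
7^2 ≡ 7^2 = 49 ≡ 49 (mod 2627)
7^4 ≡ 49^2 = 2401 ≡ 2401 (mod 2627)
7^8 ≡ 2401^2 = 5764801 ≡ 1163 (mod 2627)
7^16 ≡ 1163^2 = 1352569 ≡ 2291 (mod 2627)
7^32 ≡ 2291^2 = 5248681 ≡ 2562 (mod 2627)
7^64 ≡ 2562^2 = 6563844 ≡ 1598 (mod 2627)
7^128 ≡ 1598^2 = 2553604 ≡ 160 (mod 2627)
7^256 ≡ 160^2 = 25600 ≡ 1957 (mod 2627)
7^512 ≡ 1957^2 = 3829849 ≡ 2310 (mod 2627)
7^1024 ≡ 2310^2 = 5336100 ≡ 663 (mod 2627)
7^2048 ≡ 663^2 = 439569 ≡ 860 (mod 2627)
2626 = 2048 + 512 + 64 + 2 in binary powers of 2.
So 7^2626 ≡ 860 · 2310 · 1598 · 49 ≡ 774 (mod 2627).
Since 774 ≠ 1, base 7 is a Fermat witness: 2627 is composite.

774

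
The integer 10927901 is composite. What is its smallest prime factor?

10927901 is odd.
Digit sum 29, not divisible by 3.
Ends in 1: not divisible by 5.
7: 10927901 = 7·1561128 + 5
11: 10927901 = 11·993445 + 6
13: 10927901 = 13·840607 + 10
17: 10927901 = 17·642817 + 12
19: 10927901 = 19·575152 + 13
23: 10927901 = 23·475126 + 3
29: 10927901 = 29·376824 + 5
31: 10927901 = 31·352512 + 29
37: 10927901 = 37·295348 + 25
41: 10927901 = 41·266534 + 7
43: 10927901 = 43·254137 + 10
47: 10927901 = 47·232508 + 25
53: 10927901 = 53·206186 + 43
59: 10927901 = 59·185218 + 39
61: 10927901 = 61·179145 + 56
67: 10927901 = 67·163103

67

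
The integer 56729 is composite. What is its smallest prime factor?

56729 is odd.
Digit sum 29, not divisible by 3.
Ends in 9: not divisible by 5.
7: 56729 = 7·8104 + 1
11: 56729 = 11·5157 + 2
13: 56729 = 13·4363 + 10
17: 56729 = 17·3337

17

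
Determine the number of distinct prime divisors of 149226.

6

149226 = 2 · 74613
74613 = 3 · 24871
24871 = 7 · 3553
3553 = 11 · 323
323 = 17 · 19
149226 = 2 · 3 · 7 · 11 · 17 · 19, which has 6 distinct prime factors.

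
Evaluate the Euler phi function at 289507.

Factor: 289507 = 29 · 67 · 149.
φ(289507) = (29−1) · (67−1) · (149−1) = 28 · 66 · 148 = 273504.

273504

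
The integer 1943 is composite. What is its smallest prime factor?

29

1943 is odd.
Digit sum 17, not divisible by 3.
Ends in 3: not divisible by 5.
7: 1943 = 7·277 + 4
11: 1943 = 11·176 + 7
13: 1943 = 13·149 + 6
17: 1943 = 17·114 + 5
19: 1943 = 19·102 + 5
23: 1943 = 23·84 + 11
29: 1943 = 29·67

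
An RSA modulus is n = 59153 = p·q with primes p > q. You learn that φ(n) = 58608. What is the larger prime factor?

397

φ(n) = (p−1)(q−1) = n − (p+q) + 1, so p + q = 59153 − 58608 + 1 = 546.
p and q are the roots of t² − 546t + 59153 = 0.
Discriminant: 546² − 4·59153 = 298116 − 236612 = 61504; √61504 = 248.
q = (546 − 248)/2 = 149, p = (546 + 248)/2 = 397.
Check: 149 · 397 = 59153.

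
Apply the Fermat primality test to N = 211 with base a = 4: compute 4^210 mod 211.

4^1 ≡ 4 (mod 211)
4^2 ≡ 4^2 = 16 ≡ 16 (mod 211)
4^4 ≡ 16^2 = 256 ≡ 45 (mod 211)
4^8 ≡ 45^2 = 2025 ≡ 126 (mod 211)
4^16 ≡ 126^2 = 15876 ≡ 51 (mod 211)
4^32 ≡ 51^2 = 2601 ≡ 69 (mod 211)
4^64 ≡ 69^2 = 4761 ≡ 119 (mod 211)
4^128 ≡ 119^2 = 14161 ≡ 24 (mod 211)
210 = 128 + 64 + 16 + 2 in binary powers of 2.
So 4^210 ≡ 24 · 119 · 51 · 16 ≡ 1 (mod 211).
Since the result is 1, base 4 gives no evidence that 211 is composite.

1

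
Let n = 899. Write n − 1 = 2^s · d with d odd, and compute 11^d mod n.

823

899 − 1 = 898 = 2^1 · 449, so d = 449.
11^1 ≡ 11 (mod 899)
11^2 ≡ 11^2 = 121 ≡ 121 (mod 899)
11^4 ≡ 121^2 = 14641 ≡ 257 (mod 899)
11^8 ≡ 257^2 = 66049 ≡ 422 (mod 899)
11^16 ≡ 422^2 = 178084 ≡ 82 (mod 899)
11^32 ≡ 82^2 = 6724 ≡ 431 (mod 899)
11^64 ≡ 431^2 = 185761 ≡ 567 (mod 899)
11^128 ≡ 567^2 = 321489 ≡ 546 (mod 899)
11^256 ≡ 546^2 = 298116 ≡ 547 (mod 899)
449 = 256 + 128 + 64 + 1 in binary powers of 2.
So 11^449 ≡ 547 · 546 · 567 · 11 ≡ 823 (mod 899).
Squaring chain: 823; never reaches −1, so base 11 is a Miller–Rabin witness that 899 is composite.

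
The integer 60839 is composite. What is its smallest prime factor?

83

60839 is odd.
Digit sum 26, not divisible by 3.
Ends in 9: not divisible by 5.
7: 60839 = 7·8691 + 2
11: 60839 = 11·5530 + 9
13: 60839 = 13·4679 + 12
17: 60839 = 17·3578 + 13
19: 60839 = 19·3202 + 1
23: 60839 = 23·2645 + 4
29: 60839 = 29·2097 + 26
31: 60839 = 31·1962 + 17
37: 60839 = 37·1644 + 11
41: 60839 = 41·1483 + 36
43: 60839 = 43·1414 + 37
47: 60839 = 47·1294 + 21
53: 60839 = 53·1147 + 48
59: 60839 = 59·1031 + 10
61: 60839 = 61·997 + 22
67: 60839 = 67·908 + 3
71: 60839 = 71·856 + 63
73: 60839 = 73·833 + 30
79: 60839 = 79·770 + 9
83: 60839 = 83·733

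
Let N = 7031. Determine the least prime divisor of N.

7031 is odd.
Digit sum 11, not divisible by 3.
Ends in 1: not divisible by 5.
7: 7031 = 7·1004 + 3
11: 7031 = 11·639 + 2
13: 7031 = 13·540 + 11
17: 7031 = 17·413 + 10
19: 7031 = 19·370 + 1
23: 7031 = 23·305 + 16
29: 7031 = 29·242 + 13
31: 7031 = 31·226 + 25
37: 7031 = 37·190 + 1
41: 7031 = 41·171 + 20
43: 7031 = 43·163 + 22
47: 7031 = 47·149 + 28
53: 7031 = 53·132 + 35
59: 7031 = 59·119 + 10
61: 7031 = 61·115 + 16
67: 7031 = 67·104 + 63
71: 7031 = 71·99 + 2
73: 7031 = 73·96 + 23
79: 7031 = 79·89

79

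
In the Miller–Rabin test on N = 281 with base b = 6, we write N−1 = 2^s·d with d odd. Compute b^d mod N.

221

281 − 1 = 280 = 2^3 · 35, so d = 35.
6^1 ≡ 6 (mod 281)
6^2 ≡ 6^2 = 36 ≡ 36 (mod 281)
6^4 ≡ 36^2 = 1296 ≡ 172 (mod 281)
6^8 ≡ 172^2 = 29584 ≡ 79 (mod 281)
6^16 ≡ 79^2 = 6241 ≡ 59 (mod 281)
6^32 ≡ 59^2 = 3481 ≡ 109 (mod 281)
35 = 32 + 2 + 1 in binary powers of 2.
So 6^35 ≡ 109 · 36 · 6 ≡ 221 (mod 281).
Squaring chain: 221 → 228 → 280; reaches −1, so base 6 does not prove 281 composite.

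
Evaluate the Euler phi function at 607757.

Factor: 607757 = 47 · 67 · 193.
φ(607757) = (47−1) · (67−1) · (193−1) = 46 · 66 · 192 = 582912.

582912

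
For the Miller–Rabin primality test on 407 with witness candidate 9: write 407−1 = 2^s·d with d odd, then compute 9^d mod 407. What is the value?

256

407 − 1 = 406 = 2^1 · 203, so d = 203.
9^1 ≡ 9 (mod 407)
9^2 ≡ 9^2 = 81 ≡ 81 (mod 407)
9^4 ≡ 81^2 = 6561 ≡ 49 (mod 407)
9^8 ≡ 49^2 = 2401 ≡ 366 (mod 407)
9^16 ≡ 366^2 = 133956 ≡ 53 (mod 407)
9^32 ≡ 53^2 = 2809 ≡ 367 (mod 407)
9^64 ≡ 367^2 = 134689 ≡ 379 (mod 407)
9^128 ≡ 379^2 = 143641 ≡ 377 (mod 407)
203 = 128 + 64 + 8 + 2 + 1 in binary powers of 2.
So 9^203 ≡ 377 · 379 · 366 · 81 · 9 ≡ 256 (mod 407).
Squaring chain: 256; never reaches −1, so base 9 is a Miller–Rabin witness that 407 is composite.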